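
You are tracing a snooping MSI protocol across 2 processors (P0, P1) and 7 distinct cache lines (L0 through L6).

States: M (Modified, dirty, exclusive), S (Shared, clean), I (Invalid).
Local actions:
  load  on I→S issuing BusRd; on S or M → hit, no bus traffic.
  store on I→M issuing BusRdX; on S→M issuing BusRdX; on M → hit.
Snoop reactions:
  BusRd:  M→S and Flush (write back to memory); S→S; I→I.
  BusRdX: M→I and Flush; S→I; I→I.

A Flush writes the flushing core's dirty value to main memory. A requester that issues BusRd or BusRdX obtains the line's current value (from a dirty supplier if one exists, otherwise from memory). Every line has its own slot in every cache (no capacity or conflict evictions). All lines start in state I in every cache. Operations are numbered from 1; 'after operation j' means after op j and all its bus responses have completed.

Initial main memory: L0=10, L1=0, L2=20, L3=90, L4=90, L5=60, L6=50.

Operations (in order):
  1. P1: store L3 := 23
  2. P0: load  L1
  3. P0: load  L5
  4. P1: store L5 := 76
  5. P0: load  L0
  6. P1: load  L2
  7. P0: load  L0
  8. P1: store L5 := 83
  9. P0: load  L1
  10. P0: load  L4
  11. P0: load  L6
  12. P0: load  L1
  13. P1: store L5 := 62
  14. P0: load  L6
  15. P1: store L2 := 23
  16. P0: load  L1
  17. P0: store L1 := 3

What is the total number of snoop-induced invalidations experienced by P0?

  op1 P1: store L3 := 23 → I/M on L3; bus BusRdX; mem=90
  op2 P0: load  L1 → S/I on L1; bus BusRd; mem=0
  op3 P0: load  L5 → S/I on L5; bus BusRd; mem=60
  op4 P1: store L5 := 76 → I/M on L5; bus BusRdX; mem=60
  op5 P0: load  L0 → S/I on L0; bus BusRd; mem=10
  op6 P1: load  L2 → I/S on L2; bus BusRd; mem=20
  op7 P0: load  L0 → S/I on L0; bus (none); mem=10
  op8 P1: store L5 := 83 → I/M on L5; bus (none); mem=60
  op9 P0: load  L1 → S/I on L1; bus (none); mem=0
  op10 P0: load  L4 → S/I on L4; bus BusRd; mem=90
  op11 P0: load  L6 → S/I on L6; bus BusRd; mem=50
  op12 P0: load  L1 → S/I on L1; bus (none); mem=0
  op13 P1: store L5 := 62 → I/M on L5; bus (none); mem=60
  op14 P0: load  L6 → S/I on L6; bus (none); mem=50
  op15 P1: store L2 := 23 → I/M on L2; bus BusRdX; mem=20
  op16 P0: load  L1 → S/I on L1; bus (none); mem=0
  op17 P0: store L1 := 3 → M/I on L1; bus BusRdX; mem=0

invalidations = 1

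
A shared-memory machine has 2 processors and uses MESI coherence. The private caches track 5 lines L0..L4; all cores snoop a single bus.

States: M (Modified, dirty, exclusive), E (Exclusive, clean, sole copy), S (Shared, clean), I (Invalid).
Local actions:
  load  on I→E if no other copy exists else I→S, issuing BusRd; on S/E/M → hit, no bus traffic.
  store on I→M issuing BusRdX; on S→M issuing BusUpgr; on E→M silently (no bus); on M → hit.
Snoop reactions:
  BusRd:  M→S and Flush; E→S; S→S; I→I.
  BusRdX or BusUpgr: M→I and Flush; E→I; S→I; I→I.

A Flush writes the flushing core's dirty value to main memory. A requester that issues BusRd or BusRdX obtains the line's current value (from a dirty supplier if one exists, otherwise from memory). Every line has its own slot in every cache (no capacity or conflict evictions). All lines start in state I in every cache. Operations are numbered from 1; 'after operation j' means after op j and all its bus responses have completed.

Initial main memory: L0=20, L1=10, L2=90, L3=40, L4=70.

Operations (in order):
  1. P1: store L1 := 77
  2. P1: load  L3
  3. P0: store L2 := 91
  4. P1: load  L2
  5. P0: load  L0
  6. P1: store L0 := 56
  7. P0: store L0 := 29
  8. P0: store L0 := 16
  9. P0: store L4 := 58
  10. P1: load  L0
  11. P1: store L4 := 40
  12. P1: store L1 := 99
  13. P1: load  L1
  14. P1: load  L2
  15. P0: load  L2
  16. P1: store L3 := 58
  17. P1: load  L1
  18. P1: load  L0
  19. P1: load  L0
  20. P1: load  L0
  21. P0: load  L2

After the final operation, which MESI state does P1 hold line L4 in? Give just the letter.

state = M

1. P1: store L1 := 77  bus=[BusRdX]  L1: P0=I P1=M  mem[L1]=10
2. P1: load  L3  bus=[BusRd]  L3: P0=I P1=E  mem[L3]=40
3. P0: store L2 := 91  bus=[BusRdX]  L2: P0=M P1=I  mem[L2]=90
4. P1: load  L2  bus=[BusRd,Flush]  L2: P0=S P1=S  mem[L2]=91
5. P0: load  L0  bus=[BusRd]  L0: P0=E P1=I  mem[L0]=20
6. P1: store L0 := 56  bus=[BusRdX]  L0: P0=I P1=M  mem[L0]=20
7. P0: store L0 := 29  bus=[BusRdX,Flush]  L0: P0=M P1=I  mem[L0]=56
8. P0: store L0 := 16  bus=[-]  L0: P0=M P1=I  mem[L0]=56
9. P0: store L4 := 58  bus=[BusRdX]  L4: P0=M P1=I  mem[L4]=70
10. P1: load  L0  bus=[BusRd,Flush]  L0: P0=S P1=S  mem[L0]=16
11. P1: store L4 := 40  bus=[BusRdX,Flush]  L4: P0=I P1=M  mem[L4]=58
12. P1: store L1 := 99  bus=[-]  L1: P0=I P1=M  mem[L1]=10
13. P1: load  L1  bus=[-]  L1: P0=I P1=M  mem[L1]=10
14. P1: load  L2  bus=[-]  L2: P0=S P1=S  mem[L2]=91
15. P0: load  L2  bus=[-]  L2: P0=S P1=S  mem[L2]=91
16. P1: store L3 := 58  bus=[-]  L3: P0=I P1=M  mem[L3]=40
17. P1: load  L1  bus=[-]  L1: P0=I P1=M  mem[L1]=10
18. P1: load  L0  bus=[-]  L0: P0=S P1=S  mem[L0]=16
19. P1: load  L0  bus=[-]  L0: P0=S P1=S  mem[L0]=16
20. P1: load  L0  bus=[-]  L0: P0=S P1=S  mem[L0]=16
21. P0: load  L2  bus=[-]  L2: P0=S P1=S  mem[L2]=91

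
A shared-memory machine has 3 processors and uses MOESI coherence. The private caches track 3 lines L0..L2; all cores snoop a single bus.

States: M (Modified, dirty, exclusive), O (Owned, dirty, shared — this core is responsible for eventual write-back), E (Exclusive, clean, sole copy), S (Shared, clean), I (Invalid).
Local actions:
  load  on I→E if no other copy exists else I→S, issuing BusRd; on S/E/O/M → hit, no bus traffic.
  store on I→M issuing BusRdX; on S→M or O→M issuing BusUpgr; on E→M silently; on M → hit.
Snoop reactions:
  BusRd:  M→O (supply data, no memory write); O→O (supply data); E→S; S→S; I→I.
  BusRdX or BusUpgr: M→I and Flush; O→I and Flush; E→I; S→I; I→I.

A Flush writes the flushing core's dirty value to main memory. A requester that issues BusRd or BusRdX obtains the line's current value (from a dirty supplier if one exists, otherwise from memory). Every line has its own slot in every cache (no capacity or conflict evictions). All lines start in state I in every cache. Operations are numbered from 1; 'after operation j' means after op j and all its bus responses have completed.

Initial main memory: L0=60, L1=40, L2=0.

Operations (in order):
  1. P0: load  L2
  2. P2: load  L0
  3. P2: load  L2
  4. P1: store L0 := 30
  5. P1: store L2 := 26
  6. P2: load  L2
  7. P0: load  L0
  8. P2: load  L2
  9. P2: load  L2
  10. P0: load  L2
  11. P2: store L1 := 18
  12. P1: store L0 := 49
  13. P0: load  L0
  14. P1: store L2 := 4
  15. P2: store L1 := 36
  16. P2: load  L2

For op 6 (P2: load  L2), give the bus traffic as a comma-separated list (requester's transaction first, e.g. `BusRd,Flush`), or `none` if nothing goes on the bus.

bus = BusRd

[1] P0: load  L2 | P0:E(0), P1:I, P2:I | bus: BusRd
[2] P2: load  L0 | P0:I, P1:I, P2:E(60) | bus: BusRd
[3] P2: load  L2 | P0:S(0), P1:I, P2:S(0) | bus: BusRd
[4] P1: store L0 := 30 | P0:I, P1:M(30), P2:I | bus: BusRdX
[5] P1: store L2 := 26 | P0:I, P1:M(26), P2:I | bus: BusRdX
[6] P2: load  L2 | P0:I, P1:O(26), P2:S(26) | bus: BusRd
[7] P0: load  L0 | P0:S(30), P1:O(30), P2:I | bus: BusRd
[8] P2: load  L2 | P0:I, P1:O(26), P2:S(26) | bus: none
[9] P2: load  L2 | P0:I, P1:O(26), P2:S(26) | bus: none
[10] P0: load  L2 | P0:S(26), P1:O(26), P2:S(26) | bus: BusRd
[11] P2: store L1 := 18 | P0:I, P1:I, P2:M(18) | bus: BusRdX
[12] P1: store L0 := 49 | P0:I, P1:M(49), P2:I | bus: BusUpgr
[13] P0: load  L0 | P0:S(49), P1:O(49), P2:I | bus: BusRd
[14] P1: store L2 := 4 | P0:I, P1:M(4), P2:I | bus: BusUpgr
[15] P2: store L1 := 36 | P0:I, P1:I, P2:M(36) | bus: none
[16] P2: load  L2 | P0:I, P1:O(4), P2:S(4) | bus: BusRd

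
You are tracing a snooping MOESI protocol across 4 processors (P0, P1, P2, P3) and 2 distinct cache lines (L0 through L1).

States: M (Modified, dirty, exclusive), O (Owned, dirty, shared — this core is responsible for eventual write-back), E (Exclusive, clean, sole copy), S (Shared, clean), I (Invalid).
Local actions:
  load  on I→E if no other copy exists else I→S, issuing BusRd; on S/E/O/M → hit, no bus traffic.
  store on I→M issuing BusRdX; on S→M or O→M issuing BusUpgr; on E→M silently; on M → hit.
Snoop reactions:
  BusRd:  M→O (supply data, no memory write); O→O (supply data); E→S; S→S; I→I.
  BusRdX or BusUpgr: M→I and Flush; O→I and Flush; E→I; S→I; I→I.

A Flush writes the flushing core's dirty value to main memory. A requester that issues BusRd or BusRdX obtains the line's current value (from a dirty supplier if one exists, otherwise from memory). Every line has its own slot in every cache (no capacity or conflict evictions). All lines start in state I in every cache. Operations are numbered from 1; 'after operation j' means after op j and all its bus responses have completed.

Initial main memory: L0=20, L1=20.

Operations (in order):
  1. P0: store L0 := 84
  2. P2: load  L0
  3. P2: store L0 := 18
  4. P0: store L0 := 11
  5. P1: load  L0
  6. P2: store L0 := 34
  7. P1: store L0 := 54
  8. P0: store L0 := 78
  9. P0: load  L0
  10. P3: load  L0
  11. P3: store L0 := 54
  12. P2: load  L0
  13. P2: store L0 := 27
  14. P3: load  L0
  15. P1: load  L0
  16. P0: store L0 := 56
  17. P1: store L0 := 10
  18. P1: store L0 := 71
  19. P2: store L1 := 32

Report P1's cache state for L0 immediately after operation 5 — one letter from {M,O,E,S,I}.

  op1 P0: store L0 := 84 → M/I/I/I on L0; bus BusRdX; mem=20
  op2 P2: load  L0 → O/I/S/I on L0; bus BusRd; mem=20
  op3 P2: store L0 := 18 → I/I/M/I on L0; bus BusUpgr Flush; mem=84
  op4 P0: store L0 := 11 → M/I/I/I on L0; bus BusRdX Flush; mem=18
  op5 P1: load  L0 → O/S/I/I on L0; bus BusRd; mem=18
  op6 P2: store L0 := 34 → I/I/M/I on L0; bus BusRdX Flush; mem=11
  op7 P1: store L0 := 54 → I/M/I/I on L0; bus BusRdX Flush; mem=34
  op8 P0: store L0 := 78 → M/I/I/I on L0; bus BusRdX Flush; mem=54
  op9 P0: load  L0 → M/I/I/I on L0; bus (none); mem=54
  op10 P3: load  L0 → O/I/I/S on L0; bus BusRd; mem=54
  op11 P3: store L0 := 54 → I/I/I/M on L0; bus BusUpgr Flush; mem=78
  op12 P2: load  L0 → I/I/S/O on L0; bus BusRd; mem=78
  op13 P2: store L0 := 27 → I/I/M/I on L0; bus BusUpgr Flush; mem=54
  op14 P3: load  L0 → I/I/O/S on L0; bus BusRd; mem=54
  op15 P1: load  L0 → I/S/O/S on L0; bus BusRd; mem=54
  op16 P0: store L0 := 56 → M/I/I/I on L0; bus BusRdX Flush; mem=27
  op17 P1: store L0 := 10 → I/M/I/I on L0; bus BusRdX Flush; mem=56
  op18 P1: store L0 := 71 → I/M/I/I on L0; bus (none); mem=56
  op19 P2: store L1 := 32 → I/I/M/I on L1; bus BusRdX; mem=20

state = S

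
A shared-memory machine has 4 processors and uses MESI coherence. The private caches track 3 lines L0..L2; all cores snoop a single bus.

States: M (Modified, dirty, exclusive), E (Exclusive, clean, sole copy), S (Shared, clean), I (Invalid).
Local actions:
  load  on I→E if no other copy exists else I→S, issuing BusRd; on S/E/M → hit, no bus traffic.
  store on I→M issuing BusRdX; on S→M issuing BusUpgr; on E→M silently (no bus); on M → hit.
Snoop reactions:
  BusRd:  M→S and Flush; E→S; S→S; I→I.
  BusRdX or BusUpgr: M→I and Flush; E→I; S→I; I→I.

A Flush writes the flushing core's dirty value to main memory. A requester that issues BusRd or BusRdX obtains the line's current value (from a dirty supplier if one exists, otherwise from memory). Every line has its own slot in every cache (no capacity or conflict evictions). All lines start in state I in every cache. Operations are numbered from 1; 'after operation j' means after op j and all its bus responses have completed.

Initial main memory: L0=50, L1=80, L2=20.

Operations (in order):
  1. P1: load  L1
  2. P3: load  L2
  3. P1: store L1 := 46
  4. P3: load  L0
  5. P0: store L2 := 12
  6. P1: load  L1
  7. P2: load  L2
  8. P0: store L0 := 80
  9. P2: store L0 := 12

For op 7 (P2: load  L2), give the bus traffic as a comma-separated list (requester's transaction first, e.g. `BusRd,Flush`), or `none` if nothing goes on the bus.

1. P1: load  L1  bus=[BusRd]  L1: P0=I P1=E P2=I P3=I  mem[L1]=80
2. P3: load  L2  bus=[BusRd]  L2: P0=I P1=I P2=I P3=E  mem[L2]=20
3. P1: store L1 := 46  bus=[-]  L1: P0=I P1=M P2=I P3=I  mem[L1]=80
4. P3: load  L0  bus=[BusRd]  L0: P0=I P1=I P2=I P3=E  mem[L0]=50
5. P0: store L2 := 12  bus=[BusRdX]  L2: P0=M P1=I P2=I P3=I  mem[L2]=20
6. P1: load  L1  bus=[-]  L1: P0=I P1=M P2=I P3=I  mem[L1]=80
7. P2: load  L2  bus=[BusRd,Flush]  L2: P0=S P1=I P2=S P3=I  mem[L2]=12
8. P0: store L0 := 80  bus=[BusRdX]  L0: P0=M P1=I P2=I P3=I  mem[L0]=50
9. P2: store L0 := 12  bus=[BusRdX,Flush]  L0: P0=I P1=I P2=M P3=I  mem[L0]=80

bus = BusRd,Flush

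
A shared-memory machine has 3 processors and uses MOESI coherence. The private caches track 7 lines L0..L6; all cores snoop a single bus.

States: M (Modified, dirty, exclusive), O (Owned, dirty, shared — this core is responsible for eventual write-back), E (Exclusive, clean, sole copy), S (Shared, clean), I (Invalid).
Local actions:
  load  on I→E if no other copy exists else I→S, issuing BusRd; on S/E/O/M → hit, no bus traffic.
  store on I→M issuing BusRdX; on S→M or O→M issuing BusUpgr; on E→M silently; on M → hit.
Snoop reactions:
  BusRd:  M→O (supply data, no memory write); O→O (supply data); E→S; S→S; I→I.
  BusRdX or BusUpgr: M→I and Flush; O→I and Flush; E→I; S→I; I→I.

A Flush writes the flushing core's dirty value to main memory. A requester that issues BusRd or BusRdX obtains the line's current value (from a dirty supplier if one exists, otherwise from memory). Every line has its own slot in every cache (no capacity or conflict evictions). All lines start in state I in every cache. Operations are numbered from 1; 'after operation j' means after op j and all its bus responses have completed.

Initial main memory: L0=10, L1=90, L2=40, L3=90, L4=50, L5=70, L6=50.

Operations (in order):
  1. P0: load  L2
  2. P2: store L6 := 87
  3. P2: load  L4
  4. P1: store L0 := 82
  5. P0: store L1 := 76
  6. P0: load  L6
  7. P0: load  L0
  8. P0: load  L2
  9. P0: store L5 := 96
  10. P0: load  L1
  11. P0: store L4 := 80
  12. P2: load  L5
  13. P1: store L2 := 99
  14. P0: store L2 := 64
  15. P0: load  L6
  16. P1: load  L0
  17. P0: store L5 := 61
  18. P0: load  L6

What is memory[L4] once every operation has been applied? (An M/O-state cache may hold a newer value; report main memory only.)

memory[L4] = 50

  op1 P0: load  L2 → E/I/I on L2; bus BusRd; mem=40
  op2 P2: store L6 := 87 → I/I/M on L6; bus BusRdX; mem=50
  op3 P2: load  L4 → I/I/E on L4; bus BusRd; mem=50
  op4 P1: store L0 := 82 → I/M/I on L0; bus BusRdX; mem=10
  op5 P0: store L1 := 76 → M/I/I on L1; bus BusRdX; mem=90
  op6 P0: load  L6 → S/I/O on L6; bus BusRd; mem=50
  op7 P0: load  L0 → S/O/I on L0; bus BusRd; mem=10
  op8 P0: load  L2 → E/I/I on L2; bus (none); mem=40
  op9 P0: store L5 := 96 → M/I/I on L5; bus BusRdX; mem=70
  op10 P0: load  L1 → M/I/I on L1; bus (none); mem=90
  op11 P0: store L4 := 80 → M/I/I on L4; bus BusRdX; mem=50
  op12 P2: load  L5 → O/I/S on L5; bus BusRd; mem=70
  op13 P1: store L2 := 99 → I/M/I on L2; bus BusRdX; mem=40
  op14 P0: store L2 := 64 → M/I/I on L2; bus BusRdX Flush; mem=99
  op15 P0: load  L6 → S/I/O on L6; bus (none); mem=50
  op16 P1: load  L0 → S/O/I on L0; bus (none); mem=10
  op17 P0: store L5 := 61 → M/I/I on L5; bus BusUpgr; mem=70
  op18 P0: load  L6 → S/I/O on L6; bus (none); mem=50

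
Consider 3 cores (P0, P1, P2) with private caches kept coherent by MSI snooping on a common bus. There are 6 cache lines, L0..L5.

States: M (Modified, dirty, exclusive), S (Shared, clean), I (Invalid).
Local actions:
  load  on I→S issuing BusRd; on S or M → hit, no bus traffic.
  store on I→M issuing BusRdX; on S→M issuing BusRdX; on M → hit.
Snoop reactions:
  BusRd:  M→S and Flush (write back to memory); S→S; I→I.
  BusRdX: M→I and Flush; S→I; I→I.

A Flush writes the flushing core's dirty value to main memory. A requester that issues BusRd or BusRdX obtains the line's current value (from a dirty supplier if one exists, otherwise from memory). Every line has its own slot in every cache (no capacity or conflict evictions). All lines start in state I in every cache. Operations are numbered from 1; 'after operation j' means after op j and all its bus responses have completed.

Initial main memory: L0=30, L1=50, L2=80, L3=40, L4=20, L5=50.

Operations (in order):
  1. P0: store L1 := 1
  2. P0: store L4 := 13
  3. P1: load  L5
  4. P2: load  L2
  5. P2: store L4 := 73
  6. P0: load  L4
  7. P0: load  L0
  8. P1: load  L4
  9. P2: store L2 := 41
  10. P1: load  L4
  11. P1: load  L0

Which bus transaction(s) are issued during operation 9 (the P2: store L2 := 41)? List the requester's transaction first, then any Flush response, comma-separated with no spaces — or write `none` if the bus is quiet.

bus = BusRdX

[1] P0: store L1 := 1 | P0:M(1), P1:I, P2:I | bus: BusRdX
[2] P0: store L4 := 13 | P0:M(13), P1:I, P2:I | bus: BusRdX
[3] P1: load  L5 | P0:I, P1:S(50), P2:I | bus: BusRd
[4] P2: load  L2 | P0:I, P1:I, P2:S(80) | bus: BusRd
[5] P2: store L4 := 73 | P0:I, P1:I, P2:M(73) | bus: BusRdX,Flush
[6] P0: load  L4 | P0:S(73), P1:I, P2:S(73) | bus: BusRd,Flush
[7] P0: load  L0 | P0:S(30), P1:I, P2:I | bus: BusRd
[8] P1: load  L4 | P0:S(73), P1:S(73), P2:S(73) | bus: BusRd
[9] P2: store L2 := 41 | P0:I, P1:I, P2:M(41) | bus: BusRdX
[10] P1: load  L4 | P0:S(73), P1:S(73), P2:S(73) | bus: none
[11] P1: load  L0 | P0:S(30), P1:S(30), P2:I | bus: BusRd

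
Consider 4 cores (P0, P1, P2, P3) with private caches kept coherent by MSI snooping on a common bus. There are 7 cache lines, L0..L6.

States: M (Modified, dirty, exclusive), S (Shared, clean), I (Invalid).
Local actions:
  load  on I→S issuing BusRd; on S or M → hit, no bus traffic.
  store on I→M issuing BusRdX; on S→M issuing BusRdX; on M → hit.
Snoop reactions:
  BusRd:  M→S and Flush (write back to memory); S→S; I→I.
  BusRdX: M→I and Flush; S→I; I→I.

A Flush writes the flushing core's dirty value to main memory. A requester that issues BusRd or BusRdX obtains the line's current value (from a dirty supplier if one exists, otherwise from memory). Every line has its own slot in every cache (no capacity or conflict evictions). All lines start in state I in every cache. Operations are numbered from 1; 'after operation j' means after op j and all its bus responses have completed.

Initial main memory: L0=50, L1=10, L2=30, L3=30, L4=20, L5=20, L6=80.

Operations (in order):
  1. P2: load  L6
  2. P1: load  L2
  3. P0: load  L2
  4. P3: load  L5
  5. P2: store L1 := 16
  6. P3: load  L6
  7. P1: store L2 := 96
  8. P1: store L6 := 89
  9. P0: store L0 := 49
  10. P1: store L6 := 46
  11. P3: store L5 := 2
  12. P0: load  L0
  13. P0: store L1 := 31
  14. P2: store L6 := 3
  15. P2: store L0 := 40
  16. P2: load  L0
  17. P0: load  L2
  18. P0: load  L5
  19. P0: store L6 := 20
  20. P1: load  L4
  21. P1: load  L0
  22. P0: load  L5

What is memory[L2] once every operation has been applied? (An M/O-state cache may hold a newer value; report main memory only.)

step 1: P2: load  L6  ⟶  IISI  (L6)  txn=BusRd  M[L6]=80
step 2: P1: load  L2  ⟶  ISII  (L2)  txn=BusRd  M[L2]=30
step 3: P0: load  L2  ⟶  SSII  (L2)  txn=BusRd  M[L2]=30
step 4: P3: load  L5  ⟶  IIIS  (L5)  txn=BusRd  M[L5]=20
step 5: P2: store L1 := 16  ⟶  IIMI  (L1)  txn=BusRdX  M[L1]=10
step 6: P3: load  L6  ⟶  IISS  (L6)  txn=BusRd  M[L6]=80
step 7: P1: store L2 := 96  ⟶  IMII  (L2)  txn=BusRdX  M[L2]=30
step 8: P1: store L6 := 89  ⟶  IMII  (L6)  txn=BusRdX  M[L6]=80
step 9: P0: store L0 := 49  ⟶  MIII  (L0)  txn=BusRdX  M[L0]=50
step 10: P1: store L6 := 46  ⟶  IMII  (L6)  txn=∅  M[L6]=80
step 11: P3: store L5 := 2  ⟶  IIIM  (L5)  txn=BusRdX  M[L5]=20
step 12: P0: load  L0  ⟶  MIII  (L0)  txn=∅  M[L0]=50
step 13: P0: store L1 := 31  ⟶  MIII  (L1)  txn=BusRdX+Flush  M[L1]=16
step 14: P2: store L6 := 3  ⟶  IIMI  (L6)  txn=BusRdX+Flush  M[L6]=46
step 15: P2: store L0 := 40  ⟶  IIMI  (L0)  txn=BusRdX+Flush  M[L0]=49
step 16: P2: load  L0  ⟶  IIMI  (L0)  txn=∅  M[L0]=49
step 17: P0: load  L2  ⟶  SSII  (L2)  txn=BusRd+Flush  M[L2]=96
step 18: P0: load  L5  ⟶  SIIS  (L5)  txn=BusRd+Flush  M[L5]=2
step 19: P0: store L6 := 20  ⟶  MIII  (L6)  txn=BusRdX+Flush  M[L6]=3
step 20: P1: load  L4  ⟶  ISII  (L4)  txn=BusRd  M[L4]=20
step 21: P1: load  L0  ⟶  ISSI  (L0)  txn=BusRd+Flush  M[L0]=40
step 22: P0: load  L5  ⟶  SIIS  (L5)  txn=∅  M[L5]=2

memory[L2] = 96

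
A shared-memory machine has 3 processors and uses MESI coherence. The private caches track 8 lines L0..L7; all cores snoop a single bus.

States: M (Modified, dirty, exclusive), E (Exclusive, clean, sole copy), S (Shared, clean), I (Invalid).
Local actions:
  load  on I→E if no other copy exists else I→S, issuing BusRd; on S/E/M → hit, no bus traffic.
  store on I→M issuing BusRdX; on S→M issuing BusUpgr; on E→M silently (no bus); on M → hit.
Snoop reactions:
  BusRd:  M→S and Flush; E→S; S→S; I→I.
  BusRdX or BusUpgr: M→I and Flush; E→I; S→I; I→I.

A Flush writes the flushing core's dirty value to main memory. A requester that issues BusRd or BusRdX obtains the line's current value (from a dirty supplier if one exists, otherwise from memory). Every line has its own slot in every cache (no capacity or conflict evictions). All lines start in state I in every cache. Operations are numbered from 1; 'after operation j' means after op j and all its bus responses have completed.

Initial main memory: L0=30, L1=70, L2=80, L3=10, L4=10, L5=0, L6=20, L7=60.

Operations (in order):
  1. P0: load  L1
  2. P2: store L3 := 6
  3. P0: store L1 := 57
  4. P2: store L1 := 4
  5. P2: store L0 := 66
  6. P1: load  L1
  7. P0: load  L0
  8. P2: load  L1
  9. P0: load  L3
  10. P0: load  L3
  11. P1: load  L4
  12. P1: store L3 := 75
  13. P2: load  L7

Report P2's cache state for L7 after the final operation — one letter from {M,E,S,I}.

state = E

[1] P0: load  L1 | P0:E(70), P1:I, P2:I | bus: BusRd
[2] P2: store L3 := 6 | P0:I, P1:I, P2:M(6) | bus: BusRdX
[3] P0: store L1 := 57 | P0:M(57), P1:I, P2:I | bus: none
[4] P2: store L1 := 4 | P0:I, P1:I, P2:M(4) | bus: BusRdX,Flush
[5] P2: store L0 := 66 | P0:I, P1:I, P2:M(66) | bus: BusRdX
[6] P1: load  L1 | P0:I, P1:S(4), P2:S(4) | bus: BusRd,Flush
[7] P0: load  L0 | P0:S(66), P1:I, P2:S(66) | bus: BusRd,Flush
[8] P2: load  L1 | P0:I, P1:S(4), P2:S(4) | bus: none
[9] P0: load  L3 | P0:S(6), P1:I, P2:S(6) | bus: BusRd,Flush
[10] P0: load  L3 | P0:S(6), P1:I, P2:S(6) | bus: none
[11] P1: load  L4 | P0:I, P1:E(10), P2:I | bus: BusRd
[12] P1: store L3 := 75 | P0:I, P1:M(75), P2:I | bus: BusRdX
[13] P2: load  L7 | P0:I, P1:I, P2:E(60) | bus: BusRd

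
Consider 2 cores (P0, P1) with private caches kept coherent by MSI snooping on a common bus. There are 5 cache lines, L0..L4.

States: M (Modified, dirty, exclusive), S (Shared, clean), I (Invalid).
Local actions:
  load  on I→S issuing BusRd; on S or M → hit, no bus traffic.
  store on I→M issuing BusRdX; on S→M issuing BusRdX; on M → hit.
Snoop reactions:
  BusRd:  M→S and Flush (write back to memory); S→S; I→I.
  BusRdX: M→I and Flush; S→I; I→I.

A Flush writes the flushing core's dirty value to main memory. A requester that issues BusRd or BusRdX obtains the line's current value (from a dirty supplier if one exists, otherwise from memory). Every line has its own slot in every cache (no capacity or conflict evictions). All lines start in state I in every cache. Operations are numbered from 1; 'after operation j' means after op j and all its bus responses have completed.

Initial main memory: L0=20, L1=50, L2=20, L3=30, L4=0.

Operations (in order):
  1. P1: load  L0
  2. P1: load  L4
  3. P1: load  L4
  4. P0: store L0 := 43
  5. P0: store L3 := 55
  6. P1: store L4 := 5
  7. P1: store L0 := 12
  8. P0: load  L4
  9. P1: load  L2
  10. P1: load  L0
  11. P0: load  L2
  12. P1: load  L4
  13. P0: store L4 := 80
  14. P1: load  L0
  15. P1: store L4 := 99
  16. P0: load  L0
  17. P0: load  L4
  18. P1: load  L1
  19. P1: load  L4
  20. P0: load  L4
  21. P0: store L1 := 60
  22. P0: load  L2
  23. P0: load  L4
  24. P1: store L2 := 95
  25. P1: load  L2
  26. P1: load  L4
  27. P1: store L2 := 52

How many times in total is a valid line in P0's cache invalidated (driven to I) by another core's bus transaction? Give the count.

[1] P1: load  L0 | P0:I, P1:S(20) | bus: BusRd
[2] P1: load  L4 | P0:I, P1:S(0) | bus: BusRd
[3] P1: load  L4 | P0:I, P1:S(0) | bus: none
[4] P0: store L0 := 43 | P0:M(43), P1:I | bus: BusRdX
[5] P0: store L3 := 55 | P0:M(55), P1:I | bus: BusRdX
[6] P1: store L4 := 5 | P0:I, P1:M(5) | bus: BusRdX
[7] P1: store L0 := 12 | P0:I, P1:M(12) | bus: BusRdX,Flush
[8] P0: load  L4 | P0:S(5), P1:S(5) | bus: BusRd,Flush
[9] P1: load  L2 | P0:I, P1:S(20) | bus: BusRd
[10] P1: load  L0 | P0:I, P1:M(12) | bus: none
[11] P0: load  L2 | P0:S(20), P1:S(20) | bus: BusRd
[12] P1: load  L4 | P0:S(5), P1:S(5) | bus: none
[13] P0: store L4 := 80 | P0:M(80), P1:I | bus: BusRdX
[14] P1: load  L0 | P0:I, P1:M(12) | bus: none
[15] P1: store L4 := 99 | P0:I, P1:M(99) | bus: BusRdX,Flush
[16] P0: load  L0 | P0:S(12), P1:S(12) | bus: BusRd,Flush
[17] P0: load  L4 | P0:S(99), P1:S(99) | bus: BusRd,Flush
[18] P1: load  L1 | P0:I, P1:S(50) | bus: BusRd
[19] P1: load  L4 | P0:S(99), P1:S(99) | bus: none
[20] P0: load  L4 | P0:S(99), P1:S(99) | bus: none
[21] P0: store L1 := 60 | P0:M(60), P1:I | bus: BusRdX
[22] P0: load  L2 | P0:S(20), P1:S(20) | bus: none
[23] P0: load  L4 | P0:S(99), P1:S(99) | bus: none
[24] P1: store L2 := 95 | P0:I, P1:M(95) | bus: BusRdX
[25] P1: load  L2 | P0:I, P1:M(95) | bus: none
[26] P1: load  L4 | P0:S(99), P1:S(99) | bus: none
[27] P1: store L2 := 52 | P0:I, P1:M(52) | bus: none

invalidations = 3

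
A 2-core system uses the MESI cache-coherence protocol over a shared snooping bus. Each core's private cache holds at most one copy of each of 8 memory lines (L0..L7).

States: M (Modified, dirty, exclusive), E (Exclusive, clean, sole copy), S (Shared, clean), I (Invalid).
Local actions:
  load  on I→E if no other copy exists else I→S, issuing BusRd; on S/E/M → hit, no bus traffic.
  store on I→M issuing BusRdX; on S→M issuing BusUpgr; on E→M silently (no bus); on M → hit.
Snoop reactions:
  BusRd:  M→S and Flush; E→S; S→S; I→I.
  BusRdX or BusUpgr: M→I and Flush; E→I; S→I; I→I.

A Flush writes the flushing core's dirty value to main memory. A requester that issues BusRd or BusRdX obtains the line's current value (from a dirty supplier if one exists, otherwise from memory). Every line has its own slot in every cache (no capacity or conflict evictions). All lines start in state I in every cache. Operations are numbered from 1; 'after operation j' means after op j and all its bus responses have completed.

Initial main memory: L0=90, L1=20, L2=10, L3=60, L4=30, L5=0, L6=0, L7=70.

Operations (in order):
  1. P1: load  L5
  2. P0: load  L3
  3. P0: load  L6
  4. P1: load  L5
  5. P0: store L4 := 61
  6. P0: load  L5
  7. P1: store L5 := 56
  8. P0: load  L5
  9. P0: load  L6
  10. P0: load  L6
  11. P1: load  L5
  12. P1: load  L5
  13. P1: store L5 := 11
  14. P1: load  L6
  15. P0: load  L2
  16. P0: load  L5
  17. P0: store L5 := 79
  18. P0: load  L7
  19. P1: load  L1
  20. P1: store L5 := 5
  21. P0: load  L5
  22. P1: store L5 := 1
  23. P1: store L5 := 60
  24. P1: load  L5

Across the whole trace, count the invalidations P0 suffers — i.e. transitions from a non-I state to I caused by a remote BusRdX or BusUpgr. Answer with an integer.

invalidations = 4

1. P1: load  L5  bus=[BusRd]  L5: P0=I P1=E  mem[L5]=0
2. P0: load  L3  bus=[BusRd]  L3: P0=E P1=I  mem[L3]=60
3. P0: load  L6  bus=[BusRd]  L6: P0=E P1=I  mem[L6]=0
4. P1: load  L5  bus=[-]  L5: P0=I P1=E  mem[L5]=0
5. P0: store L4 := 61  bus=[BusRdX]  L4: P0=M P1=I  mem[L4]=30
6. P0: load  L5  bus=[BusRd]  L5: P0=S P1=S  mem[L5]=0
7. P1: store L5 := 56  bus=[BusUpgr]  L5: P0=I P1=M  mem[L5]=0
8. P0: load  L5  bus=[BusRd,Flush]  L5: P0=S P1=S  mem[L5]=56
9. P0: load  L6  bus=[-]  L6: P0=E P1=I  mem[L6]=0
10. P0: load  L6  bus=[-]  L6: P0=E P1=I  mem[L6]=0
11. P1: load  L5  bus=[-]  L5: P0=S P1=S  mem[L5]=56
12. P1: load  L5  bus=[-]  L5: P0=S P1=S  mem[L5]=56
13. P1: store L5 := 11  bus=[BusUpgr]  L5: P0=I P1=M  mem[L5]=56
14. P1: load  L6  bus=[BusRd]  L6: P0=S P1=S  mem[L6]=0
15. P0: load  L2  bus=[BusRd]  L2: P0=E P1=I  mem[L2]=10
16. P0: load  L5  bus=[BusRd,Flush]  L5: P0=S P1=S  mem[L5]=11
17. P0: store L5 := 79  bus=[BusUpgr]  L5: P0=M P1=I  mem[L5]=11
18. P0: load  L7  bus=[BusRd]  L7: P0=E P1=I  mem[L7]=70
19. P1: load  L1  bus=[BusRd]  L1: P0=I P1=E  mem[L1]=20
20. P1: store L5 := 5  bus=[BusRdX,Flush]  L5: P0=I P1=M  mem[L5]=79
21. P0: load  L5  bus=[BusRd,Flush]  L5: P0=S P1=S  mem[L5]=5
22. P1: store L5 := 1  bus=[BusUpgr]  L5: P0=I P1=M  mem[L5]=5
23. P1: store L5 := 60  bus=[-]  L5: P0=I P1=M  mem[L5]=5
24. P1: load  L5  bus=[-]  L5: P0=I P1=M  mem[L5]=5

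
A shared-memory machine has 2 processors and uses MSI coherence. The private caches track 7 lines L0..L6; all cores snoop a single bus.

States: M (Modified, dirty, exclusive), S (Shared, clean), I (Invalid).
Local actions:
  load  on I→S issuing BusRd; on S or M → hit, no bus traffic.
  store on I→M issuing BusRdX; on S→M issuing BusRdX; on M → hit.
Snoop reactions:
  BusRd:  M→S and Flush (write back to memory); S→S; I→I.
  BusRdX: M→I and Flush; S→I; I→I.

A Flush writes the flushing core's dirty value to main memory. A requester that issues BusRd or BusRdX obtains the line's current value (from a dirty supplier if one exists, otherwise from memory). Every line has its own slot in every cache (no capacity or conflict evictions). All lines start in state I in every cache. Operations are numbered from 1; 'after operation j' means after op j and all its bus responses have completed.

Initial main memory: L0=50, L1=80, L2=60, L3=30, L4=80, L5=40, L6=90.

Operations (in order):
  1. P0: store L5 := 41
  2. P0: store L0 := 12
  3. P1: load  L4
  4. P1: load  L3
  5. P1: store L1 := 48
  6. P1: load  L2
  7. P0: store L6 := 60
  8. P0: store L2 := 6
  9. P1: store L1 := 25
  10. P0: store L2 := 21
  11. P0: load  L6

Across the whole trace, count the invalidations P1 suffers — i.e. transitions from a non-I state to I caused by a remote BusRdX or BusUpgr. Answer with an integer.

  op1 P0: store L5 := 41 → M/I on L5; bus BusRdX; mem=40
  op2 P0: store L0 := 12 → M/I on L0; bus BusRdX; mem=50
  op3 P1: load  L4 → I/S on L4; bus BusRd; mem=80
  op4 P1: load  L3 → I/S on L3; bus BusRd; mem=30
  op5 P1: store L1 := 48 → I/M on L1; bus BusRdX; mem=80
  op6 P1: load  L2 → I/S on L2; bus BusRd; mem=60
  op7 P0: store L6 := 60 → M/I on L6; bus BusRdX; mem=90
  op8 P0: store L2 := 6 → M/I on L2; bus BusRdX; mem=60
  op9 P1: store L1 := 25 → I/M on L1; bus (none); mem=80
  op10 P0: store L2 := 21 → M/I on L2; bus (none); mem=60
  op11 P0: load  L6 → M/I on L6; bus (none); mem=90

invalidations = 1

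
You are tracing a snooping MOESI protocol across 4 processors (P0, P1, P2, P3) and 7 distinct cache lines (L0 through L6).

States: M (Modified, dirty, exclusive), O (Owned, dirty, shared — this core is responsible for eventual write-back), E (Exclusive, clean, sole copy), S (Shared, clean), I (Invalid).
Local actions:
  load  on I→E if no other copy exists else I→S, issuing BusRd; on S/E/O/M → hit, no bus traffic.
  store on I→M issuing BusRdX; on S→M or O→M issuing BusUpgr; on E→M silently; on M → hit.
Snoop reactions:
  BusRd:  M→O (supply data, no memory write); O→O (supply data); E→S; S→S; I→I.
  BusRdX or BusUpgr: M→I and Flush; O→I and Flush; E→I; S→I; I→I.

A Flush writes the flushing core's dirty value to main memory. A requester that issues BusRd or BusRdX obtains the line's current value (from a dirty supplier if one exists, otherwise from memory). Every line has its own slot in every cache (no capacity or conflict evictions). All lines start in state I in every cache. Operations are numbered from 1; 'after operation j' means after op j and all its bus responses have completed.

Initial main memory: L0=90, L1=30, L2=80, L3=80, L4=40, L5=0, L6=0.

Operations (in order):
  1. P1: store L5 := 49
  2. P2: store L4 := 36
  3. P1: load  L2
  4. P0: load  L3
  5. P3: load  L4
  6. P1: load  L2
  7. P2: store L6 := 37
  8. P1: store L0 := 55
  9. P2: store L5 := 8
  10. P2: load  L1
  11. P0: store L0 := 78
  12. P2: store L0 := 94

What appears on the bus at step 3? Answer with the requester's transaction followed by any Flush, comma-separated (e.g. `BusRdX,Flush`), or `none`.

bus = BusRd

  op1 P1: store L5 := 49 → I/M/I/I on L5; bus BusRdX; mem=0
  op2 P2: store L4 := 36 → I/I/M/I on L4; bus BusRdX; mem=40
  op3 P1: load  L2 → I/E/I/I on L2; bus BusRd; mem=80
  op4 P0: load  L3 → E/I/I/I on L3; bus BusRd; mem=80
  op5 P3: load  L4 → I/I/O/S on L4; bus BusRd; mem=40
  op6 P1: load  L2 → I/E/I/I on L2; bus (none); mem=80
  op7 P2: store L6 := 37 → I/I/M/I on L6; bus BusRdX; mem=0
  op8 P1: store L0 := 55 → I/M/I/I on L0; bus BusRdX; mem=90
  op9 P2: store L5 := 8 → I/I/M/I on L5; bus BusRdX Flush; mem=49
  op10 P2: load  L1 → I/I/E/I on L1; bus BusRd; mem=30
  op11 P0: store L0 := 78 → M/I/I/I on L0; bus BusRdX Flush; mem=55
  op12 P2: store L0 := 94 → I/I/M/I on L0; bus BusRdX Flush; mem=78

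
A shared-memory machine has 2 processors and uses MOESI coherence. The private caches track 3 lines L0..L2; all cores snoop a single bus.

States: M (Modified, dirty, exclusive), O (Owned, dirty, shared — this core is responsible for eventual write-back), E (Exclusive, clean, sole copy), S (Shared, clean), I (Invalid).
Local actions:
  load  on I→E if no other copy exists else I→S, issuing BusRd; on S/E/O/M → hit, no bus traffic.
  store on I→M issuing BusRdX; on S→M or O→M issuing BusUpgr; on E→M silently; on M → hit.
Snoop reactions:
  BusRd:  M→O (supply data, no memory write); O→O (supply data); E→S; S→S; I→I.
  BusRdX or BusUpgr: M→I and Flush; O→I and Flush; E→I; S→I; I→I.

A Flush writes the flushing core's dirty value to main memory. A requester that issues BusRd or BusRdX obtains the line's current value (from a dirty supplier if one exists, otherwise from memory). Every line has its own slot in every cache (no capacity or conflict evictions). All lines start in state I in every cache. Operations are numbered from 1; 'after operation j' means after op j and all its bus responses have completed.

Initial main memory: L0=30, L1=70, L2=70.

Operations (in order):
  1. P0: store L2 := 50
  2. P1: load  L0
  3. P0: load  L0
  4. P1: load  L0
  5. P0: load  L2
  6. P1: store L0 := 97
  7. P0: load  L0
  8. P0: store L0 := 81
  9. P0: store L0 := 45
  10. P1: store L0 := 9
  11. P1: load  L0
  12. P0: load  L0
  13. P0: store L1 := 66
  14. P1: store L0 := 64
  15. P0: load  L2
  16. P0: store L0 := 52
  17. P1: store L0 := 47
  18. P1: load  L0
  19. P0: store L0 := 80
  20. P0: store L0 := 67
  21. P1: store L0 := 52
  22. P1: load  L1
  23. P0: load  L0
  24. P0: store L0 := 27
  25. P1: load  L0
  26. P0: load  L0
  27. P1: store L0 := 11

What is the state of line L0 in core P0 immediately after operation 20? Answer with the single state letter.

  op1 P0: store L2 := 50 → M/I on L2; bus BusRdX; mem=70
  op2 P1: load  L0 → I/E on L0; bus BusRd; mem=30
  op3 P0: load  L0 → S/S on L0; bus BusRd; mem=30
  op4 P1: load  L0 → S/S on L0; bus (none); mem=30
  op5 P0: load  L2 → M/I on L2; bus (none); mem=70
  op6 P1: store L0 := 97 → I/M on L0; bus BusUpgr; mem=30
  op7 P0: load  L0 → S/O on L0; bus BusRd; mem=30
  op8 P0: store L0 := 81 → M/I on L0; bus BusUpgr Flush; mem=97
  op9 P0: store L0 := 45 → M/I on L0; bus (none); mem=97
  op10 P1: store L0 := 9 → I/M on L0; bus BusRdX Flush; mem=45
  op11 P1: load  L0 → I/M on L0; bus (none); mem=45
  op12 P0: load  L0 → S/O on L0; bus BusRd; mem=45
  op13 P0: store L1 := 66 → M/I on L1; bus BusRdX; mem=70
  op14 P1: store L0 := 64 → I/M on L0; bus BusUpgr; mem=45
  op15 P0: load  L2 → M/I on L2; bus (none); mem=70
  op16 P0: store L0 := 52 → M/I on L0; bus BusRdX Flush; mem=64
  op17 P1: store L0 := 47 → I/M on L0; bus BusRdX Flush; mem=52
  op18 P1: load  L0 → I/M on L0; bus (none); mem=52
  op19 P0: store L0 := 80 → M/I on L0; bus BusRdX Flush; mem=47
  op20 P0: store L0 := 67 → M/I on L0; bus (none); mem=47
  op21 P1: store L0 := 52 → I/M on L0; bus BusRdX Flush; mem=67
  op22 P1: load  L1 → O/S on L1; bus BusRd; mem=70
  op23 P0: load  L0 → S/O on L0; bus BusRd; mem=67
  op24 P0: store L0 := 27 → M/I on L0; bus BusUpgr Flush; mem=52
  op25 P1: load  L0 → O/S on L0; bus BusRd; mem=52
  op26 P0: load  L0 → O/S on L0; bus (none); mem=52
  op27 P1: store L0 := 11 → I/M on L0; bus BusUpgr Flush; mem=27

state = M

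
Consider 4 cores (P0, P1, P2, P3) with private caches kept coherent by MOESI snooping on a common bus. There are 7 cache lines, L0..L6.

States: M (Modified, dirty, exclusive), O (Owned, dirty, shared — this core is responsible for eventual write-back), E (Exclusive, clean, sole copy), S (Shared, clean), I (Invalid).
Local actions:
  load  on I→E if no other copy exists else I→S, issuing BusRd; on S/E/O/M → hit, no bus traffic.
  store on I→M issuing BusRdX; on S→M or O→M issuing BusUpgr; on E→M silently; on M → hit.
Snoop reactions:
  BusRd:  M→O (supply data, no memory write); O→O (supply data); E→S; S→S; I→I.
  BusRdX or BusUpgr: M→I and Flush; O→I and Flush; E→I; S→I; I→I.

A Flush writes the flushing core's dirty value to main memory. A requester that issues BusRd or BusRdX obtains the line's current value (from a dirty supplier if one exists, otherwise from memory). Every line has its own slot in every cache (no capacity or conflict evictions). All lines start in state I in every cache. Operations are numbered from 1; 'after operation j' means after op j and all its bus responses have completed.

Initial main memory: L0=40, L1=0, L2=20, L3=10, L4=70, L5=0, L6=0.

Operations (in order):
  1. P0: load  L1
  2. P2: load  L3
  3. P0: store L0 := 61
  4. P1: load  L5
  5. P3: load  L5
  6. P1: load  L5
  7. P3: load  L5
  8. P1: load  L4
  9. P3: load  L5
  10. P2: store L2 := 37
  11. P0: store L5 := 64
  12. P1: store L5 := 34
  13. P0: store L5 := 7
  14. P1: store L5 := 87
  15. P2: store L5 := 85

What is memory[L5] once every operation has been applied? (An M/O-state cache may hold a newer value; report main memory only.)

memory[L5] = 87

  op1 P0: load  L1 → E/I/I/I on L1; bus BusRd; mem=0
  op2 P2: load  L3 → I/I/E/I on L3; bus BusRd; mem=10
  op3 P0: store L0 := 61 → M/I/I/I on L0; bus BusRdX; mem=40
  op4 P1: load  L5 → I/E/I/I on L5; bus BusRd; mem=0
  op5 P3: load  L5 → I/S/I/S on L5; bus BusRd; mem=0
  op6 P1: load  L5 → I/S/I/S on L5; bus (none); mem=0
  op7 P3: load  L5 → I/S/I/S on L5; bus (none); mem=0
  op8 P1: load  L4 → I/E/I/I on L4; bus BusRd; mem=70
  op9 P3: load  L5 → I/S/I/S on L5; bus (none); mem=0
  op10 P2: store L2 := 37 → I/I/M/I on L2; bus BusRdX; mem=20
  op11 P0: store L5 := 64 → M/I/I/I on L5; bus BusRdX; mem=0
  op12 P1: store L5 := 34 → I/M/I/I on L5; bus BusRdX Flush; mem=64
  op13 P0: store L5 := 7 → M/I/I/I on L5; bus BusRdX Flush; mem=34
  op14 P1: store L5 := 87 → I/M/I/I on L5; bus BusRdX Flush; mem=7
  op15 P2: store L5 := 85 → I/I/M/I on L5; bus BusRdX Flush; mem=87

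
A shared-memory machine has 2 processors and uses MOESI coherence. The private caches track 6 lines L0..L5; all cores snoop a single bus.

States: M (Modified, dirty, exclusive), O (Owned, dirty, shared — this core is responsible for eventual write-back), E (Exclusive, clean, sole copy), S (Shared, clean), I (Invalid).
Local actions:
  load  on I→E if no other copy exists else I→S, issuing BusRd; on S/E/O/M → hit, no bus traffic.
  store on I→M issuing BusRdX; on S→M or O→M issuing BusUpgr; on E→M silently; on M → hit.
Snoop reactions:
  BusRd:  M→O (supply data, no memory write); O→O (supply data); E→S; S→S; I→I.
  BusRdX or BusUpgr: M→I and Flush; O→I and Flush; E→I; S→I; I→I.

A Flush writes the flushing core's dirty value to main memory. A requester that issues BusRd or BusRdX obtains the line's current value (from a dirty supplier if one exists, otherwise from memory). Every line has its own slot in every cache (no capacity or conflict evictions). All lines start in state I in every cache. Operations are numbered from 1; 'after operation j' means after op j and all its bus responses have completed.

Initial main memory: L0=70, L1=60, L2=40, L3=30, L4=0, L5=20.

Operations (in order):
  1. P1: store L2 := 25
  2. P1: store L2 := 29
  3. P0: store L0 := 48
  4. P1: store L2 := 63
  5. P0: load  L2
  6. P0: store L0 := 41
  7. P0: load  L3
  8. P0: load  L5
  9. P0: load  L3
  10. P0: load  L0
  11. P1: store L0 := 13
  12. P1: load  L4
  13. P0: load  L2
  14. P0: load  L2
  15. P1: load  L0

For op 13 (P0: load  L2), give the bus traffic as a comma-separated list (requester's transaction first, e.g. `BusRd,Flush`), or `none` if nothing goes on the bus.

step 1: P1: store L2 := 25  ⟶  IM  (L2)  txn=BusRdX  M[L2]=40
step 2: P1: store L2 := 29  ⟶  IM  (L2)  txn=∅  M[L2]=40
step 3: P0: store L0 := 48  ⟶  MI  (L0)  txn=BusRdX  M[L0]=70
step 4: P1: store L2 := 63  ⟶  IM  (L2)  txn=∅  M[L2]=40
step 5: P0: load  L2  ⟶  SO  (L2)  txn=BusRd  M[L2]=40
step 6: P0: store L0 := 41  ⟶  MI  (L0)  txn=∅  M[L0]=70
step 7: P0: load  L3  ⟶  EI  (L3)  txn=BusRd  M[L3]=30
step 8: P0: load  L5  ⟶  EI  (L5)  txn=BusRd  M[L5]=20
step 9: P0: load  L3  ⟶  EI  (L3)  txn=∅  M[L3]=30
step 10: P0: load  L0  ⟶  MI  (L0)  txn=∅  M[L0]=70
step 11: P1: store L0 := 13  ⟶  IM  (L0)  txn=BusRdX+Flush  M[L0]=41
step 12: P1: load  L4  ⟶  IE  (L4)  txn=BusRd  M[L4]=0
step 13: P0: load  L2  ⟶  SO  (L2)  txn=∅  M[L2]=40
step 14: P0: load  L2  ⟶  SO  (L2)  txn=∅  M[L2]=40
step 15: P1: load  L0  ⟶  IM  (L0)  txn=∅  M[L0]=41

bus = none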